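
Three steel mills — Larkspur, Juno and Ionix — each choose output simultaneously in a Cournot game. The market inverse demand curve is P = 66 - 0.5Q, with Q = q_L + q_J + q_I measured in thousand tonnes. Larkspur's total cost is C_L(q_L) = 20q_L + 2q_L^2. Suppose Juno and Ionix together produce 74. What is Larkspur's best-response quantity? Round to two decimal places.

With rivals' combined output fixed at 74, Larkspur's profit is π_L = (66 - (1/2)·74 - (1/2)q_L)q_L - (20q_L + 2q_L²) = (29 - (1/2)q_L)q_L - (20q_L + 2q_L²).
∂π_L/∂q_L = 9 - 5q_L = 0, so q_L = 9/5.

1.80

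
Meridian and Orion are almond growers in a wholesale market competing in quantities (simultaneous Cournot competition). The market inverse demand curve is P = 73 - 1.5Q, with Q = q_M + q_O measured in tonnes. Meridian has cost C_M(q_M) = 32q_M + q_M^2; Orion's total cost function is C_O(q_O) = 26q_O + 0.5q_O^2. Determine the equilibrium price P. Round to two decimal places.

50.44

Meridian's profit: π_M = (73 - 1.5Q)q_M - (32q_M + q_M²). Setting ∂π_M/∂q_M = 0: 41 - 5q_M - (3/2)(q_O) = 0.
Orion's first-order condition: 47 - 4q_O - (3/2)(q_M) = 0.
Best responses: q_M = (41 - (3/2)q_O)/5, q_O = (47 - (3/2)q_M)/4.
Solving the pair: q_M = 374/71, q_O = 694/71.
Total output Q = 1068/71, so price P = 73 - (3/2)·(1068/71) = 50.4366.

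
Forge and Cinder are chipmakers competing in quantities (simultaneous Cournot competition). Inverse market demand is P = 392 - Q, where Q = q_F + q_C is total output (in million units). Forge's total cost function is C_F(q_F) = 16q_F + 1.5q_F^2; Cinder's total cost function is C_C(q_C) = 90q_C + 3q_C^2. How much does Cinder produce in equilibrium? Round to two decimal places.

Forge's profit: π_F = (392 - Q)q_F - (16q_F + (3/2)q_F²). Setting ∂π_F/∂q_F = 0: 376 - 5q_F - (q_C) = 0.
Cinder's first-order condition: 302 - 8q_C - (q_F) = 0.
So q_F = (376 - q_C)/5 and q_C = (302 - q_F)/8.
Solving the pair: q_F = 902/13, q_C = 378/13.

29.08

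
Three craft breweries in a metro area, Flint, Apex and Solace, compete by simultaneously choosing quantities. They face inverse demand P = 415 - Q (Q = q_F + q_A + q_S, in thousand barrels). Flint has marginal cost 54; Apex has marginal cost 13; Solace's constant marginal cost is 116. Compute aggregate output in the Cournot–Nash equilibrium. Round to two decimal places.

265.50

Flint's profit: π_F = (415 - Q)q_F - (54q_F). Setting ∂π_F/∂q_F = 0: 361 - 2q_F - (q_A + q_S) = 0.
Apex's first-order condition: 402 - 2q_A - (q_F + q_S) = 0.
Solace's first-order condition: 299 - 2q_S - (q_F + q_A) = 0.
Adding the 3 first-order conditions: 1062 − 4Q = 0, so Q = 531/2.
Back-substituting: q_F = (361 − 531/2) = 191/2, q_A = (402 − 531/2) = 273/2, q_S = (299 − 531/2) = 67/2.
Total output Q = 191/2 + 273/2 + 67/2 = 531/2.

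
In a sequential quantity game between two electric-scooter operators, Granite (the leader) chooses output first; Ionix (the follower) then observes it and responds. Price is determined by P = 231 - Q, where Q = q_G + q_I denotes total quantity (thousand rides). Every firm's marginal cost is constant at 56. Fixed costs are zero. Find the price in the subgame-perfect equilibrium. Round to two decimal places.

99.75

Solve by backward induction. Given q_G, the follower Ionix maximises π_I = (231 - q_G - q_I)q_I - 56q_I.
Setting the follower's marginal profit to zero, 175 - q_G - 2q_I = 0, i.e. q_I = (175 - q_G)/2.
Granite substitutes q_I(q_G) into its own profit: π_G = q_G(231 - q_G - (175 - q_G)/2) - 56q_G = (287/2 - (1/2)q_G)q_G - 56q_G.
Leader FOC: 175/2 - q_G = 0, so q_G = 175/2.
Then q_I = (175 - 175/2)/2 = 175/4.
Total output Q = 525/4, so price P = 231 - 525/4 = 399/4.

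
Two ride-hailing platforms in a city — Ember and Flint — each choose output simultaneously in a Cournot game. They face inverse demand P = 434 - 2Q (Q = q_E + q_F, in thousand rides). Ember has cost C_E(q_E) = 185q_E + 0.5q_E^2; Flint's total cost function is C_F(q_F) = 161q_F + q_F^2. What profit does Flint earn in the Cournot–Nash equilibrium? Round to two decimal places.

Ember's profit: π_E = (434 - 2Q)q_E - (185q_E + (1/2)q_E²). Setting ∂π_E/∂q_E = 0: 249 - 5q_E - 2(q_F) = 0.
Flint's first-order condition: 273 - 6q_F - 2(q_E) = 0.
So q_E = (249 - 2q_F)/5 and q_F = (273 - 2q_E)/6.
Solving the pair: q_E = 474/13, q_F = 867/26.
Price P = 434 - 2·(1815/26) = 294.3846.
Flint's profit: 294.3846·(867/26) - 161·(867/26) - (867/26)² = 3335.8979.

3335.90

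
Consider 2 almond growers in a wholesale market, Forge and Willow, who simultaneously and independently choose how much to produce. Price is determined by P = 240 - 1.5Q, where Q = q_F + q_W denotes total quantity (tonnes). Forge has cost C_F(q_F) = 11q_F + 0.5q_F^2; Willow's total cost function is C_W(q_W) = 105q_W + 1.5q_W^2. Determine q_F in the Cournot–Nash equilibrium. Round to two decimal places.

53.86

Forge's profit: π_F = (240 - 1.5Q)q_F - (11q_F + (1/2)q_F²). Setting ∂π_F/∂q_F = 0: 229 - 4q_F - (3/2)(q_W) = 0.
Willow's profit: π_W = (240 - 1.5Q)q_W - (105q_W + (3/2)q_W²). Setting ∂π_W/∂q_W = 0: 135 - 6q_W - (3/2)(q_F) = 0.
So q_F = (229 - (3/2)q_W)/4 and q_W = (135 - (3/2)q_F)/6.
Solving the pair: q_F = 1562/29, q_W = 262/29.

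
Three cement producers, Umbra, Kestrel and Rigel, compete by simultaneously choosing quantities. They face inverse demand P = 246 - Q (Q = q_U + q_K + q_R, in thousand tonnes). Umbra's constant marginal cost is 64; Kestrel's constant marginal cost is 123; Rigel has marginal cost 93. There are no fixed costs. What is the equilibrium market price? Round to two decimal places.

Umbra's profit: π_U = (246 - Q)q_U - (64q_U). Setting ∂π_U/∂q_U = 0: 182 - 2q_U - (q_K + q_R) = 0.
Kestrel's first-order condition: 123 - 2q_K - (q_U + q_R) = 0.
Rigel's profit: π_R = (246 - Q)q_R - (93q_R). Setting ∂π_R/∂q_R = 0: 153 - 2q_R - (q_U + q_K) = 0.
Adding the 3 first-order conditions: 458 − 4Q = 0, so Q = 229/2.
Back-substituting: q_U = (182 − 229/2) = 135/2, q_K = (123 − 229/2) = 17/2, q_R = (153 − 229/2) = 77/2.
Total output Q = 229/2, so price P = 246 - 229/2 = 263/2.

131.50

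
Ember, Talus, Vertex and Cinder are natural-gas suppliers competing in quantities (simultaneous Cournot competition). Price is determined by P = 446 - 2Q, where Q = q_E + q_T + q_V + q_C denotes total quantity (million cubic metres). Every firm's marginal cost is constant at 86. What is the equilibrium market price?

158

A representative firm's profit is π_i = q_i(446 - 2Q) - 86q_i.
First-order condition (treating rivals' output as given): 360 - 4q_i - 2·Σ_{j≠i} q_j = 0.
With identical firms every q_j equals q_i, so Σ_{j≠i} q_j = 3q_i and 360 = 10q_i, giving q_i = 36.
Total output Q = 144, so price P = 446 - 2·144 = 158.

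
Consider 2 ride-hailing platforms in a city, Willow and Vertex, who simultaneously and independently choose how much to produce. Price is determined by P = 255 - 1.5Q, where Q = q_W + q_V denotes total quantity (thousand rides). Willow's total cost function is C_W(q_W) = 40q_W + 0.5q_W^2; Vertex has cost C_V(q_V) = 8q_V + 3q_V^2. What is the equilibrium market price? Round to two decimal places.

155.89

Willow's profit: π_W = (255 - 1.5Q)q_W - (40q_W + (1/2)q_W²). Setting ∂π_W/∂q_W = 0: 215 - 4q_W - (3/2)(q_V) = 0.
Vertex's profit: π_V = (255 - 1.5Q)q_V - (8q_V + 3q_V²). Setting ∂π_V/∂q_V = 0: 247 - 9q_V - (3/2)(q_W) = 0.
Best responses: q_W = (215 - (3/2)q_V)/4, q_V = (247 - (3/2)q_W)/9.
Solving the pair: q_W = 46.3556, q_V = 19.7185.
Total output Q = 1784/27, so price P = 255 - (3/2)·(1784/27) = 1403/9.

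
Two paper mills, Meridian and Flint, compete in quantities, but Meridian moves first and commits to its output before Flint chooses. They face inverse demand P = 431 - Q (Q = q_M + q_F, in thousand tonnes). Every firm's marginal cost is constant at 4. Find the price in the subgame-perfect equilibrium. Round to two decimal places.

110.75

Solve by backward induction. Given q_M, the follower Flint maximises π_F = (431 - q_M - q_F)q_F - 4q_F.
∂π_F/∂q_F = 427 - q_M - 2q_F = 0 gives the reaction function q_F = (427 - q_M)/2.
The leader anticipates this reaction. Substituting into P = 431 - Q gives P = 435/2 - (1/2)q_M, so π_M = (435/2 - (1/2)q_M)q_M - 4q_M.
Leader FOC: 427/2 - q_M = 0, so q_M = 427/2.
Then q_F = (427 - 427/2)/2 = 427/4.
Total output Q = 1281/4, so price P = 431 - 1281/4 = 443/4.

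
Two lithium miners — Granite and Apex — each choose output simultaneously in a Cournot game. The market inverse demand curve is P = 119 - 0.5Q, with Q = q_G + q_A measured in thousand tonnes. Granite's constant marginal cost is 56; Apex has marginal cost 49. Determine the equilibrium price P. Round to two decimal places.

Granite's profit: π_G = (119 - 0.5Q)q_G - (56q_G). Setting ∂π_G/∂q_G = 0: 63 - q_G - (1/2)(q_A) = 0.
Apex's first-order condition: 70 - q_A - (1/2)(q_G) = 0.
Rearranging gives the reaction functions q_G = (63 - (1/2)q_A) and q_A = (70 - (1/2)q_G).
Solving the pair: q_G = 112/3, q_A = 154/3.
Total output Q = 266/3, so price P = 119 - (1/2)·(266/3) = 224/3.

74.67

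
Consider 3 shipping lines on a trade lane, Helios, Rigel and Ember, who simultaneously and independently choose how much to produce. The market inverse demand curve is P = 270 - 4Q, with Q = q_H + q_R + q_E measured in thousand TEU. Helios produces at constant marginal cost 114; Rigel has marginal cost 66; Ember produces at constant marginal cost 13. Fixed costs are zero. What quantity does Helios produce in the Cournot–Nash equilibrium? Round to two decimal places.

0.44

Helios's profit: π_H = (270 - 4Q)q_H - (114q_H). Setting ∂π_H/∂q_H = 0: 156 - 8q_H - 4(q_R + q_E) = 0.
Rigel's profit: π_R = (270 - 4Q)q_R - (66q_R). Setting ∂π_R/∂q_R = 0: 204 - 8q_R - 4(q_H + q_E) = 0.
Ember's profit: π_E = (270 - 4Q)q_E - (13q_E). Setting ∂π_E/∂q_E = 0: 257 - 8q_E - 4(q_H + q_R) = 0.
Adding the 3 first-order conditions: 617 − 16Q = 0, so Q = 617/16.
Back-substituting: q_H = (156 − 617/4)/4 = 7/16, q_R = (204 − 617/4)/4 = 199/16, q_E = (257 − 617/4)/4 = 411/16.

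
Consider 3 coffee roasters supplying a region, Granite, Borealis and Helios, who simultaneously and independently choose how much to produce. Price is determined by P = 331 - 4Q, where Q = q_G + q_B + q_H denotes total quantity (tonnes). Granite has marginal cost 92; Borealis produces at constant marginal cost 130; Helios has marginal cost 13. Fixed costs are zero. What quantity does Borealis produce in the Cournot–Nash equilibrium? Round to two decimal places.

2.88

Granite's profit: π_G = (331 - 4Q)q_G - (92q_G). Setting ∂π_G/∂q_G = 0: 239 - 8q_G - 4(q_B + q_H) = 0.
Borealis's first-order condition: 201 - 8q_B - 4(q_G + q_H) = 0.
Helios's first-order condition: 318 - 8q_H - 4(q_G + q_B) = 0.
Summing all 3 equations gives 758 − 16Q = 0, hence Q = 379/8.
Back-substituting: q_G = (239 − 379/2)/4 = 99/8, q_B = (201 − 379/2)/4 = 23/8, q_H = (318 − 379/2)/4 = 257/8.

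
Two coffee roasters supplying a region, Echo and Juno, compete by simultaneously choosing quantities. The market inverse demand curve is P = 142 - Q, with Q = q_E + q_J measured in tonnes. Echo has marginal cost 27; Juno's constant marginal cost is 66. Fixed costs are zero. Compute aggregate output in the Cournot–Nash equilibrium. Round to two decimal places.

63.67

Echo's profit: π_E = (142 - Q)q_E - (27q_E). Setting ∂π_E/∂q_E = 0: 115 - 2q_E - (q_J) = 0.
Juno's first-order condition: 76 - 2q_J - (q_E) = 0.
So q_E = (115 - q_J)/2 and q_J = (76 - q_E)/2.
Solving the pair: q_E = 154/3, q_J = 37/3.
Total output Q = 154/3 + 37/3 = 191/3.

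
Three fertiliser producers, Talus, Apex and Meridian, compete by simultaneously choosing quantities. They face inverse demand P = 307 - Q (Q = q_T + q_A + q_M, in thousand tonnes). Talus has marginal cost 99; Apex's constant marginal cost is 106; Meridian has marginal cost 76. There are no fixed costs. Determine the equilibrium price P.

147

Talus's profit: π_T = (307 - Q)q_T - (99q_T). Setting ∂π_T/∂q_T = 0: 208 - 2q_T - (q_A + q_M) = 0.
Apex's profit: π_A = (307 - Q)q_A - (106q_A). Setting ∂π_A/∂q_A = 0: 201 - 2q_A - (q_T + q_M) = 0.
Meridian's first-order condition: 231 - 2q_M - (q_T + q_A) = 0.
Adding the 3 conditions: 640 − 2Q − 2Q = 0, i.e. Q = 160.
Back-substituting: q_T = (208 − 160) = 48, q_A = (201 − 160) = 41, q_M = (231 − 160) = 71.
Total output Q = 160, so price P = 307 - 160 = 147.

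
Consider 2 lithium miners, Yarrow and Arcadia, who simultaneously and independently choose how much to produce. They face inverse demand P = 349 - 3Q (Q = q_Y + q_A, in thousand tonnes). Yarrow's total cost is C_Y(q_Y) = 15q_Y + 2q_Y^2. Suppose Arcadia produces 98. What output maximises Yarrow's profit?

4

With the rival's output fixed at 98, Yarrow's profit is π_Y = (349 - 3·98 - 3q_Y)q_Y - (15q_Y + 2q_Y²) = (55 - 3q_Y)q_Y - (15q_Y + 2q_Y²).
∂π_Y/∂q_Y = 40 - 10q_Y = 0, so q_Y = 4.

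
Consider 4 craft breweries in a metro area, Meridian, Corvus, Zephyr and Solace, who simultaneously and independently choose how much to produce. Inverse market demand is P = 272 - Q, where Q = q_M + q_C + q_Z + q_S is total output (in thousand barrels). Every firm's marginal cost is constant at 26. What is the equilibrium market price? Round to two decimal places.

Each firm earns π_i = (272 - Q)q_i - 26q_i.
First-order condition (treating rivals' output as given): 246 - 2q_i - Σ_{j≠i} q_j = 0.
By symmetry each firm produces the same amount; substituting Σ_{j≠i} q_j = 3q_i yields q_i = 246/5.
Total output Q = 984/5, so price P = 272 - 984/5 = 376/5.

75.20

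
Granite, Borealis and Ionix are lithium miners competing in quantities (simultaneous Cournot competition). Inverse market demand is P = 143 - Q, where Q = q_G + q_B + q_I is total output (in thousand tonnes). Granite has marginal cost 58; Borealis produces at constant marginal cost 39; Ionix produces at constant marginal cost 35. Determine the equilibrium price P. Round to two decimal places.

Granite's profit: π_G = (143 - Q)q_G - (58q_G). Setting ∂π_G/∂q_G = 0: 85 - 2q_G - (q_B + q_I) = 0.
Borealis's first-order condition: 104 - 2q_B - (q_G + q_I) = 0.
Ionix's first-order condition: 108 - 2q_I - (q_G + q_B) = 0.
Summing all 3 equations gives 297 − 4Q = 0, hence Q = 297/4.
Back-substituting: q_G = (85 − 297/4) = 43/4, q_B = (104 − 297/4) = 119/4, q_I = (108 − 297/4) = 135/4.
Total output Q = 297/4, so price P = 143 - 297/4 = 275/4.

68.75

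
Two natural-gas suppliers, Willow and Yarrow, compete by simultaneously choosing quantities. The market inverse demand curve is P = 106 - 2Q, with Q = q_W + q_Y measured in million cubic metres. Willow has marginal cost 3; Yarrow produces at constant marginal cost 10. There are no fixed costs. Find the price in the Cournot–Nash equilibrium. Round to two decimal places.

39.67

Willow's profit: π_W = (106 - 2Q)q_W - (3q_W). Setting ∂π_W/∂q_W = 0: 103 - 4q_W - 2(q_Y) = 0.
Yarrow's first-order condition: 96 - 4q_Y - 2(q_W) = 0.
So q_W = (103 - 2q_Y)/4 and q_Y = (96 - 2q_W)/4.
Substituting one into the other gives q_W = 55/3 and q_Y = 89/6.
Total output Q = 199/6, so price P = 106 - 2·(199/6) = 119/3.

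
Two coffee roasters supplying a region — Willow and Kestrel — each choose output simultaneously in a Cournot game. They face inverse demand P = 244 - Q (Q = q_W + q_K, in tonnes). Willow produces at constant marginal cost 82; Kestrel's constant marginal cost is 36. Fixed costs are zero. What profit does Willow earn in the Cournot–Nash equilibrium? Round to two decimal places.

1495.11

Willow's profit: π_W = (244 - Q)q_W - (82q_W). Setting ∂π_W/∂q_W = 0: 162 - 2q_W - (q_K) = 0.
Kestrel's first-order condition: 208 - 2q_K - (q_W) = 0.
Best responses: q_W = (162 - q_K)/2, q_K = (208 - q_W)/2.
Solving the pair: q_W = 116/3, q_K = 254/3.
Price P = 244 - 370/3 = 362/3.
Willow's profit: (362/3 - 82)·(116/3) = 1495.1111.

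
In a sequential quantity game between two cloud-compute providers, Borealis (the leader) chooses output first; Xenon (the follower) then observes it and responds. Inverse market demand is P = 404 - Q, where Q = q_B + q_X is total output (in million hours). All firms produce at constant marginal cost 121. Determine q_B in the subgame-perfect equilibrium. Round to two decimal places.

The follower Xenon best-responds to any q_B: π_X = (404 - Q)q_X - 121q_X.
Setting the follower's marginal profit to zero, 283 - q_B - 2q_X = 0, i.e. q_X = (283 - q_B)/2.
The leader anticipates this reaction. Substituting into P = 404 - Q gives P = 525/2 - (1/2)q_B, so π_B = (525/2 - (1/2)q_B)q_B - 121q_B.
Leader FOC: 283/2 - q_B = 0, so q_B = 283/2.
Then q_X = (283 - 283/2)/2 = 283/4.

141.50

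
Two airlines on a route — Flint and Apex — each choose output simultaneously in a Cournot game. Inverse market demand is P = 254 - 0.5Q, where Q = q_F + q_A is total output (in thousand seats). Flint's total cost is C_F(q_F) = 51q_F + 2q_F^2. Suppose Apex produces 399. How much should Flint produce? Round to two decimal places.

With the rival's output fixed at 399, Flint's profit is π_F = (254 - (1/2)·399 - (1/2)q_F)q_F - (51q_F + 2q_F²) = (109/2 - (1/2)q_F)q_F - (51q_F + 2q_F²).
∂π_F/∂q_F = 7/2 - 5q_F = 0, so q_F = 7/10.

0.70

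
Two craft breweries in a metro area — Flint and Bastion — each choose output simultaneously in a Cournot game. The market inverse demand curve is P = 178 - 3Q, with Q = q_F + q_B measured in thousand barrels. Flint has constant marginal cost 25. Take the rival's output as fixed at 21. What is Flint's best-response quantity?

With the rival's output fixed at 21, Flint's profit is π_F = (178 - 3·21 - 3q_F)q_F - (25q_F) = (115 - 3q_F)q_F - (25q_F).
∂π_F/∂q_F = 90 - 6q_F = 0, so q_F = 15.

15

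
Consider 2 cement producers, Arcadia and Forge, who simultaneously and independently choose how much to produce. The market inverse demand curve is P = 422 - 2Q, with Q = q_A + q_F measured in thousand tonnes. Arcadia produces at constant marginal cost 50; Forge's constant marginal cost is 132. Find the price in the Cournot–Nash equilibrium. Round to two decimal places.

201.33

Arcadia's profit: π_A = (422 - 2Q)q_A - (50q_A). Setting ∂π_A/∂q_A = 0: 372 - 4q_A - 2(q_F) = 0.
Forge's first-order condition: 290 - 4q_F - 2(q_A) = 0.
So q_A = (372 - 2q_F)/4 and q_F = (290 - 2q_A)/4.
Solving the pair: q_A = 227/3, q_F = 104/3.
Total output Q = 331/3, so price P = 422 - 2·(331/3) = 604/3.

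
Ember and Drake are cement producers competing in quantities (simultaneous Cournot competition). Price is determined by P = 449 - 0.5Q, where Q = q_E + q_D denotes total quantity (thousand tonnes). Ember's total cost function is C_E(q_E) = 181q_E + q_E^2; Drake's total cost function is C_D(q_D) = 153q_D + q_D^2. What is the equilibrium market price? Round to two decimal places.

368.43

Ember's profit: π_E = (449 - 0.5Q)q_E - (181q_E + q_E²). Setting ∂π_E/∂q_E = 0: 268 - 3q_E - (1/2)(q_D) = 0.
Drake's profit: π_D = (449 - 0.5Q)q_D - (153q_D + q_D²). Setting ∂π_D/∂q_D = 0: 296 - 3q_D - (1/2)(q_E) = 0.
Best responses: q_E = (268 - (1/2)q_D)/3, q_D = (296 - (1/2)q_E)/3.
Solving the pair: q_E = 74.9714, q_D = 86.1714.
Total output Q = 1128/7, so price P = 449 - (1/2)·(1128/7) = 368.4286.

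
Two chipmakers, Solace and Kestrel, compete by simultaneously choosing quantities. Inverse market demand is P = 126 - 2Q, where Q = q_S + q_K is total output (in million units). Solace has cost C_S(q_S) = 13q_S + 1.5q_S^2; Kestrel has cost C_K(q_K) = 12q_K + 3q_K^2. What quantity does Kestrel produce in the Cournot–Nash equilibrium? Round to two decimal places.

8.67

Solace's profit: π_S = (126 - 2Q)q_S - (13q_S + (3/2)q_S²). Setting ∂π_S/∂q_S = 0: 113 - 7q_S - 2(q_K) = 0.
Kestrel's profit: π_K = (126 - 2Q)q_K - (12q_K + 3q_K²). Setting ∂π_K/∂q_K = 0: 114 - 10q_K - 2(q_S) = 0.
Rearranging gives the reaction functions q_S = (113 - 2q_K)/7 and q_K = (114 - 2q_S)/10.
Substituting one into the other gives q_S = 41/3 and q_K = 26/3.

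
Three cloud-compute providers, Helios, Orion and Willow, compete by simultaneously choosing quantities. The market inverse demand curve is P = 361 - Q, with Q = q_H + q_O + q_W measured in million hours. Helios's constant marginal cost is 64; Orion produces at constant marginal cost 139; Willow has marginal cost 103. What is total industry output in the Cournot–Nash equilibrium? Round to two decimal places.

Helios's profit: π_H = (361 - Q)q_H - (64q_H). Setting ∂π_H/∂q_H = 0: 297 - 2q_H - (q_O + q_W) = 0.
Orion's first-order condition: 222 - 2q_O - (q_H + q_W) = 0.
Willow's first-order condition: 258 - 2q_W - (q_H + q_O) = 0.
Summing all 3 equations gives 777 − 4Q = 0, hence Q = 777/4.
Back-substituting: q_H = (297 − 777/4) = 411/4, q_O = (222 − 777/4) = 111/4, q_W = (258 − 777/4) = 255/4.
Total output Q = 411/4 + 111/4 + 255/4 = 777/4.

194.25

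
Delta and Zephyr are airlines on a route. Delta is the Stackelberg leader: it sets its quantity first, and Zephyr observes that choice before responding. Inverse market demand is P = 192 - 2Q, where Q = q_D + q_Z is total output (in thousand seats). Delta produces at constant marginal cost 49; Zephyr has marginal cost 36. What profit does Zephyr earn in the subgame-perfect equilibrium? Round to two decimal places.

The follower Zephyr best-responds to any q_D: π_Z = (192 - 2Q)q_Z - 36q_Z.
Setting the follower's marginal profit to zero, 156 - 2q_D - 4q_Z = 0, i.e. q_Z = (156 - 2q_D)/4.
Delta substitutes q_Z(q_D) into its own profit: π_D = q_D(192 - 2q_D - (156 - 2q_D)/2) - 49q_D = (114 - q_D)q_D - 49q_D.
The leader's first-order condition 65 - 2q_D = 0 yields q_D = 65/2.
Then q_Z = (156 - 2·(65/2))/4 = 91/4.
Price P = 192 - 2·(221/4) = 163/2.
Zephyr's profit: (163/2 - 36)·(91/4) = 1035.1250.

1035.13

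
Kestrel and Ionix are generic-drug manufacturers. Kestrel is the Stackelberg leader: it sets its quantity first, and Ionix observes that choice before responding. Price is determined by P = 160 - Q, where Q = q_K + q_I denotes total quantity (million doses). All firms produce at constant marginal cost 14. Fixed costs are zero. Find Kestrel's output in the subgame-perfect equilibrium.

The follower Ionix best-responds to any q_K: π_I = (160 - Q)q_I - 14q_I.
Setting the follower's marginal profit to zero, 146 - q_K - 2q_I = 0, i.e. q_I = (146 - q_K)/2.
Kestrel substitutes q_I(q_K) into its own profit: π_K = q_K(160 - q_K - (146 - q_K)/2) - 14q_K = (87 - (1/2)q_K)q_K - 14q_K.
Leader FOC: 73 - q_K = 0, so q_K = 73.
Then q_I = (146 - 73)/2 = 73/2.

73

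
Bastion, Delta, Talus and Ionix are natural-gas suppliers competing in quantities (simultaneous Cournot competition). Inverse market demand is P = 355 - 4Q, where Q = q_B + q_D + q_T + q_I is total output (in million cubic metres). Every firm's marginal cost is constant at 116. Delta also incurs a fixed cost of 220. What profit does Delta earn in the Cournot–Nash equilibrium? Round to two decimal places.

A representative firm's profit is π_i = q_i(355 - 4Q) - 116q_i.
First-order condition (treating rivals' output as given): 239 - 8q_i - 4·Σ_{j≠i} q_j = 0.
With identical firms every q_j equals q_i, so Σ_{j≠i} q_j = 3q_i and 239 = 20q_i, giving q_i = 239/20.
Price P = 355 - 4·(239/5) = 819/5.
Delta's profit: (819/5 - 116)·(239/20) - 220 = 351.2100.

351.21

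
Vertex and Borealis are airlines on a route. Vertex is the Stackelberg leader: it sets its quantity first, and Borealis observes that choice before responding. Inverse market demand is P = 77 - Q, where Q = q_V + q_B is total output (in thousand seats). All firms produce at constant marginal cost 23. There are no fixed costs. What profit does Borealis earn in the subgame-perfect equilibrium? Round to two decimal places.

The follower Borealis best-responds to any q_V: π_B = (77 - Q)q_B - 23q_B.
Setting the follower's marginal profit to zero, 54 - q_V - 2q_B = 0, i.e. q_B = (54 - q_V)/2.
Vertex substitutes q_B(q_V) into its own profit: π_V = q_V(77 - q_V - (54 - q_V)/2) - 23q_V = (50 - (1/2)q_V)q_V - 23q_V.
The leader's first-order condition 27 - q_V = 0 yields q_V = 27.
Then q_B = (54 - 27)/2 = 27/2.
Price P = 77 - 81/2 = 73/2.
Borealis's profit: (73/2 - 23)·(27/2) = 729/4.

182.25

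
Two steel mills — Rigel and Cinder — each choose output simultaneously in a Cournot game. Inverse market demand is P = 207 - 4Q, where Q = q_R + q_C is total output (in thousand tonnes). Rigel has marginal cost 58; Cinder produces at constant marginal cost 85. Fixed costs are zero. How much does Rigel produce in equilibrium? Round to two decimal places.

Rigel's profit: π_R = (207 - 4Q)q_R - (58q_R). Setting ∂π_R/∂q_R = 0: 149 - 8q_R - 4(q_C) = 0.
Cinder's first-order condition: 122 - 8q_C - 4(q_R) = 0.
Rearranging gives the reaction functions q_R = (149 - 4q_C)/8 and q_C = (122 - 4q_R)/8.
Substituting one into the other gives q_R = 44/3 and q_C = 95/12.

14.67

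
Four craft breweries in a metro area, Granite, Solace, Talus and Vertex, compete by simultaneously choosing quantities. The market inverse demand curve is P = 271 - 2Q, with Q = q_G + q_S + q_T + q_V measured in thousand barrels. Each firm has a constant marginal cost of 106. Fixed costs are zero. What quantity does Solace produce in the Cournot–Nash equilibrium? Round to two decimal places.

16.50

Each firm earns π_i = (271 - 2Q)q_i - 106q_i.
First-order condition (treating rivals' output as given): 165 - 4q_i - 2·Σ_{j≠i} q_j = 0.
By symmetry each firm produces the same amount; substituting Σ_{j≠i} q_j = 3q_i yields q_i = 165/10 = 33/2.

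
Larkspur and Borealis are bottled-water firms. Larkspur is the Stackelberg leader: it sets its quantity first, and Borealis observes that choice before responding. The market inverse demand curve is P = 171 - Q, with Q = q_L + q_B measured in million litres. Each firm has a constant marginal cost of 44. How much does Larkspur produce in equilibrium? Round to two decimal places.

Solve by backward induction. Given q_L, the follower Borealis maximises π_B = (171 - q_L - q_B)q_B - 44q_B.
∂π_B/∂q_B = 127 - q_L - 2q_B = 0 gives the reaction function q_B = (127 - q_L)/2.
The leader anticipates this reaction. Substituting into P = 171 - Q gives P = 215/2 - (1/2)q_L, so π_L = (215/2 - (1/2)q_L)q_L - 44q_L.
Maximising: ∂π_L/∂q_L = 127/2 - q_L = 0, giving q_L = 127/2.
Then q_B = (127 - 127/2)/2 = 127/4.

63.50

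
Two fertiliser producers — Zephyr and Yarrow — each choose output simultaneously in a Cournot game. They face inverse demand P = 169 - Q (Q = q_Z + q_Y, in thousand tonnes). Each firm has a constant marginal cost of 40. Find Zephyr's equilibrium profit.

1849

Each firm earns π_i = (169 - Q)q_i - 40q_i.
Setting ∂π_i/∂q_i = 0 with rivals' quantities fixed: 129 - 2q_i - q_j = 0.
By symmetry each firm produces the same amount; substituting q_j = q_i yields q_i = 129/3 = 43.
Price P = 169 - 86 = 83.
Zephyr's profit: (83 - 40)·43 = 1849.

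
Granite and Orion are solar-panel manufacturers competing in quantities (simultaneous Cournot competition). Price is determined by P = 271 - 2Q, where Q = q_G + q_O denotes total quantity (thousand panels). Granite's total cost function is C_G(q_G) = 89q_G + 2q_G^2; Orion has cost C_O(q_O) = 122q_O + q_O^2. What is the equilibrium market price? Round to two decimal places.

Granite's profit: π_G = (271 - 2Q)q_G - (89q_G + 2q_G²). Setting ∂π_G/∂q_G = 0: 182 - 8q_G - 2(q_O) = 0.
Orion's first-order condition: 149 - 6q_O - 2(q_G) = 0.
So q_G = (182 - 2q_O)/8 and q_O = (149 - 2q_G)/6.
Solving the pair: q_G = 397/22, q_O = 207/11.
Total output Q = 811/22, so price P = 271 - 2·(811/22) = 197.2727.

197.27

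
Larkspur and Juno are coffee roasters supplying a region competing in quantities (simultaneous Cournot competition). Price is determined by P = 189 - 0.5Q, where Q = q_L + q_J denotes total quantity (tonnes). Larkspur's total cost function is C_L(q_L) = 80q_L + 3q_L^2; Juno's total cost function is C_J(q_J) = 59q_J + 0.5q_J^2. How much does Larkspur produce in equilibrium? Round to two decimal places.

11.13

Larkspur's profit: π_L = (189 - 0.5Q)q_L - (80q_L + 3q_L²). Setting ∂π_L/∂q_L = 0: 109 - 7q_L - (1/2)(q_J) = 0.
Juno's profit: π_J = (189 - 0.5Q)q_J - (59q_J + (1/2)q_J²). Setting ∂π_J/∂q_J = 0: 130 - 2q_J - (1/2)(q_L) = 0.
Best responses: q_L = (109 - (1/2)q_J)/7, q_J = (130 - (1/2)q_L)/2.
Substituting one into the other gives q_L = 612/55 and q_J = 62.2182.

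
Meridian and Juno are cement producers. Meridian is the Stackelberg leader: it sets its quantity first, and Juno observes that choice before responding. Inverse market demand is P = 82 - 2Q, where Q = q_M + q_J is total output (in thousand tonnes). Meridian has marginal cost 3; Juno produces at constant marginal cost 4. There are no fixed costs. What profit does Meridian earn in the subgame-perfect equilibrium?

400

Solve by backward induction. Given q_M, the follower Juno maximises π_J = (82 - 2q_M - 2q_J)q_J - 4q_J.
Setting the follower's marginal profit to zero, 78 - 2q_M - 4q_J = 0, i.e. q_J = (78 - 2q_M)/4.
Meridian substitutes q_J(q_M) into its own profit: π_M = q_M(82 - 2q_M - (78 - 2q_M)/2) - 3q_M = (43 - q_M)q_M - 3q_M.
Leader FOC: 40 - 2q_M = 0, so q_M = 20.
Then q_J = (78 - 2·20)/4 = 19/2.
Price P = 82 - 2·(59/2) = 23.
Meridian's profit: (23 - 3)·20 = 400.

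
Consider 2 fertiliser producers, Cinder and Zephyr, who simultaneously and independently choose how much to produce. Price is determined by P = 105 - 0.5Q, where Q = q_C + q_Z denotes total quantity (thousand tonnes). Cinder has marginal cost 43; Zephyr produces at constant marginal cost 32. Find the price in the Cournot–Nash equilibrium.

Cinder's profit: π_C = (105 - 0.5Q)q_C - (43q_C). Setting ∂π_C/∂q_C = 0: 62 - q_C - (1/2)(q_Z) = 0.
Zephyr's profit: π_Z = (105 - 0.5Q)q_Z - (32q_Z). Setting ∂π_Z/∂q_Z = 0: 73 - q_Z - (1/2)(q_C) = 0.
Rearranging gives the reaction functions q_C = (62 - (1/2)q_Z) and q_Z = (73 - (1/2)q_C).
Substituting one into the other gives q_C = 34 and q_Z = 56.
Total output Q = 90, so price P = 105 - (1/2)·90 = 60.

60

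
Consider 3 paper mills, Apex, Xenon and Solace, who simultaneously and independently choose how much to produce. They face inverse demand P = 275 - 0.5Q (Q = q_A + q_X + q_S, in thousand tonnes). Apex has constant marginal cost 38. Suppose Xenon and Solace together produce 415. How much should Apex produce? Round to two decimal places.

With rivals' combined output fixed at 415, Apex's profit is π_A = (275 - (1/2)·415 - (1/2)q_A)q_A - (38q_A) = (135/2 - (1/2)q_A)q_A - (38q_A).
∂π_A/∂q_A = 59/2 - q_A = 0, so q_A = 59/2.

29.50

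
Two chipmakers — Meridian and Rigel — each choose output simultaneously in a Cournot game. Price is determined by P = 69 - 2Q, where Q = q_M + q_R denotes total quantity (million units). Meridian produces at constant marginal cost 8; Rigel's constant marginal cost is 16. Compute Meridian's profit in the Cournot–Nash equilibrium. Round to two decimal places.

Meridian's profit: π_M = (69 - 2Q)q_M - (8q_M). Setting ∂π_M/∂q_M = 0: 61 - 4q_M - 2(q_R) = 0.
Rigel's first-order condition: 53 - 4q_R - 2(q_M) = 0.
So q_M = (61 - 2q_R)/4 and q_R = (53 - 2q_M)/4.
Substituting one into the other gives q_M = 23/2 and q_R = 15/2.
Price P = 69 - 2·19 = 31.
Meridian's profit: (31 - 8)·(23/2) = 529/2.

264.50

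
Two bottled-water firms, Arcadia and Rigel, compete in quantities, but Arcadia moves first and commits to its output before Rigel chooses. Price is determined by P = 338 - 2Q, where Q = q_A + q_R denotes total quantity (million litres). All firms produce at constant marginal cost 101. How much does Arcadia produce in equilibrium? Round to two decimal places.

Solve by backward induction. Given q_A, the follower Rigel maximises π_R = (338 - 2q_A - 2q_R)q_R - 101q_R.
Setting the follower's marginal profit to zero, 237 - 2q_A - 4q_R = 0, i.e. q_R = (237 - 2q_A)/4.
Arcadia substitutes q_R(q_A) into its own profit: π_A = q_A(338 - 2q_A - (237 - 2q_A)/2) - 101q_A = (439/2 - q_A)q_A - 101q_A.
Maximising: ∂π_A/∂q_A = 237/2 - 2q_A = 0, giving q_A = 237/4.
Then q_R = (237 - 2·(237/4))/4 = 237/8.

59.25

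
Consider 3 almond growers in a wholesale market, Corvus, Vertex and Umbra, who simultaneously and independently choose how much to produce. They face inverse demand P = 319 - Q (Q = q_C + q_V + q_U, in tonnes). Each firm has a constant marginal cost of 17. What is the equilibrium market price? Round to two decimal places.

92.50

Each firm earns π_i = (319 - Q)q_i - 17q_i.
Setting ∂π_i/∂q_i = 0 with rivals' quantities fixed: 302 - 2q_i - Σ_{j≠i} q_j = 0.
With identical firms every q_j equals q_i, so Σ_{j≠i} q_j = 2q_i and 302 = 4q_i, giving q_i = 151/2.
Total output Q = 453/2, so price P = 319 - 453/2 = 185/2.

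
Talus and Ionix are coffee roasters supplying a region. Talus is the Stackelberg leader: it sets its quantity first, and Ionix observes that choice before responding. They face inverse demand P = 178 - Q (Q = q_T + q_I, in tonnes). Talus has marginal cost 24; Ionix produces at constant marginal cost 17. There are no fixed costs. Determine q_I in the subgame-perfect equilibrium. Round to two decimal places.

43.75

The follower Ionix best-responds to any q_T: π_I = (178 - Q)q_I - 17q_I.
Follower FOC: 161 - q_T - 2q_I = 0, so q_I(q_T) = (161 - q_T)/2.
The leader anticipates this reaction. Substituting into P = 178 - Q gives P = 195/2 - (1/2)q_T, so π_T = (195/2 - (1/2)q_T)q_T - 24q_T.
Leader FOC: 147/2 - q_T = 0, so q_T = 147/2.
Then q_I = (161 - 147/2)/2 = 175/4.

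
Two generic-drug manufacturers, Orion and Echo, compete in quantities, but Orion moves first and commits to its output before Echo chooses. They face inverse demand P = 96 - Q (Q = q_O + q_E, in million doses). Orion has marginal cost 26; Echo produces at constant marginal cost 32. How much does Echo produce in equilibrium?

Solve by backward induction. Given q_O, the follower Echo maximises π_E = (96 - q_O - q_E)q_E - 32q_E.
Setting the follower's marginal profit to zero, 64 - q_O - 2q_E = 0, i.e. q_E = (64 - q_O)/2.
The leader anticipates this reaction. Substituting into P = 96 - Q gives P = 64 - (1/2)q_O, so π_O = (64 - (1/2)q_O)q_O - 26q_O.
Leader FOC: 38 - q_O = 0, so q_O = 38.
Then q_E = (64 - 38)/2 = 13.

13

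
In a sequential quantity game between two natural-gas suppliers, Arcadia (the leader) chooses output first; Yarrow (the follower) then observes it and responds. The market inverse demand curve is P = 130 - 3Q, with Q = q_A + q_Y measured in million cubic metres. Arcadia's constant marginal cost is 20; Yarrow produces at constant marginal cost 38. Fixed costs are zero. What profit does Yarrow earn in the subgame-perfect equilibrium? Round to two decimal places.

65.33

The follower Yarrow best-responds to any q_A: π_Y = (130 - 3Q)q_Y - 38q_Y.
Setting the follower's marginal profit to zero, 92 - 3q_A - 6q_Y = 0, i.e. q_Y = (92 - 3q_A)/6.
Arcadia substitutes q_Y(q_A) into its own profit: π_A = q_A(130 - 3q_A - (92 - 3q_A)/2) - 20q_A = (84 - (3/2)q_A)q_A - 20q_A.
Leader FOC: 64 - 3q_A = 0, so q_A = 64/3.
Then q_Y = (92 - 3·(64/3))/6 = 14/3.
Price P = 130 - 3·26 = 52.
Yarrow's profit: (52 - 38)·(14/3) = 196/3.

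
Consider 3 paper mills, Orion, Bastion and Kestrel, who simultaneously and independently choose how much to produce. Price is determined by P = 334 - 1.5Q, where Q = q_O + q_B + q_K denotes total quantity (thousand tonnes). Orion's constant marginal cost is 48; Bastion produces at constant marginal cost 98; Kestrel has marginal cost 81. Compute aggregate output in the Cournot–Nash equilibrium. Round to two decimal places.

129.17

Orion's profit: π_O = (334 - 1.5Q)q_O - (48q_O). Setting ∂π_O/∂q_O = 0: 286 - 3q_O - (3/2)(q_B + q_K) = 0.
Bastion's profit: π_B = (334 - 1.5Q)q_B - (98q_B). Setting ∂π_B/∂q_B = 0: 236 - 3q_B - (3/2)(q_O + q_K) = 0.
Kestrel's profit: π_K = (334 - 1.5Q)q_K - (81q_K). Setting ∂π_K/∂q_K = 0: 253 - 3q_K - (3/2)(q_O + q_B) = 0.
Summing all 3 equations gives 775 − 6Q = 0, hence Q = 775/6.
Back-substituting: q_O = (286 − 775/4)/(3/2) = 123/2, q_B = (236 − 775/4)/(3/2) = 169/6, q_K = (253 − 775/4)/(3/2) = 79/2.
Total output Q = 123/2 + 169/6 + 79/2 = 775/6.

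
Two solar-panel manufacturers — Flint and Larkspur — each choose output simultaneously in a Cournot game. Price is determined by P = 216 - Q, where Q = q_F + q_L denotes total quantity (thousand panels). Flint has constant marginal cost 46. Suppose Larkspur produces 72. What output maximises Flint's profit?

With the rival's output fixed at 72, Flint's profit is π_F = (216 - 72 - q_F)q_F - (46q_F) = (144 - q_F)q_F - (46q_F).
∂π_F/∂q_F = 98 - 2q_F = 0, so q_F = 49.

49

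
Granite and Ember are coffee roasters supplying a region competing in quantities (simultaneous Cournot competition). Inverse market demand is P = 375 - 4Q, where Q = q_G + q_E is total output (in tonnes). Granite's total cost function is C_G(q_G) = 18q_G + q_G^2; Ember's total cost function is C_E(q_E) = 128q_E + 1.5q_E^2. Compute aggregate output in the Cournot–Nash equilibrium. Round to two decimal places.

42.35

Granite's profit: π_G = (375 - 4Q)q_G - (18q_G + q_G²). Setting ∂π_G/∂q_G = 0: 357 - 10q_G - 4(q_E) = 0.
Ember's profit: π_E = (375 - 4Q)q_E - (128q_E + (3/2)q_E²). Setting ∂π_E/∂q_E = 0: 247 - 11q_E - 4(q_G) = 0.
So q_G = (357 - 4q_E)/10 and q_E = (247 - 4q_G)/11.
Substituting one into the other gives q_G = 31.2660 and q_E = 521/47.
Total output Q = 31.2660 + 521/47 = 42.3511.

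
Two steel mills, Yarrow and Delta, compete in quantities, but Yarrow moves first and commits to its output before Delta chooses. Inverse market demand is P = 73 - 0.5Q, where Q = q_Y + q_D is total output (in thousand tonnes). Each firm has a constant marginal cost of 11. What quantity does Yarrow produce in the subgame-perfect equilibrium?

62

Solve by backward induction. Given q_Y, the follower Delta maximises π_D = (73 - (1/2)q_Y - (1/2)q_D)q_D - 11q_D.
Setting the follower's marginal profit to zero, 62 - (1/2)q_Y - q_D = 0, i.e. q_D = (62 - (1/2)q_Y).
Yarrow substitutes q_D(q_Y) into its own profit: π_Y = q_Y(73 - (1/2)q_Y - (62 - (1/2)q_Y)/2) - 11q_Y = (42 - (1/4)q_Y)q_Y - 11q_Y.
Leader FOC: 31 - (1/2)q_Y = 0, so q_Y = 62.
Then q_D = (62 - (1/2)·62) = 31.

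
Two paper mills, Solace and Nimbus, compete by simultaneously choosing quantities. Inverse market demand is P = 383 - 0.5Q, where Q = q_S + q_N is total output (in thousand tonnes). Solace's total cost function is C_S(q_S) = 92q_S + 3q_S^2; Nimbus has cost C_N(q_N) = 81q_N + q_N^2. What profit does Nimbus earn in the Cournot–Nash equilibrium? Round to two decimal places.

13499.76

Solace's profit: π_S = (383 - 0.5Q)q_S - (92q_S + 3q_S²). Setting ∂π_S/∂q_S = 0: 291 - 7q_S - (1/2)(q_N) = 0.
Nimbus's profit: π_N = (383 - 0.5Q)q_N - (81q_N + q_N²). Setting ∂π_N/∂q_N = 0: 302 - 3q_N - (1/2)(q_S) = 0.
Rearranging gives the reaction functions q_S = (291 - (1/2)q_N)/7 and q_N = (302 - (1/2)q_S)/3.
Substituting one into the other gives q_S = 34.7952 and q_N = 94.8675.
Price P = 383 - (1/2)·129.6627 = 318.1687.
Nimbus's profit: 318.1687·94.8675 - 81·94.8675 - 94.8675² = 13499.7553.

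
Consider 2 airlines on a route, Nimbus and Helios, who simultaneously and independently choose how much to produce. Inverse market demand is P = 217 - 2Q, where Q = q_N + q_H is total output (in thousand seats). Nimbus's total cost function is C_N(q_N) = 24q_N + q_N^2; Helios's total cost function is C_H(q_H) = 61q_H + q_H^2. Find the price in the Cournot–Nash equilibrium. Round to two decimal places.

Nimbus's profit: π_N = (217 - 2Q)q_N - (24q_N + q_N²). Setting ∂π_N/∂q_N = 0: 193 - 6q_N - 2(q_H) = 0.
Helios's profit: π_H = (217 - 2Q)q_H - (61q_H + q_H²). Setting ∂π_H/∂q_H = 0: 156 - 6q_H - 2(q_N) = 0.
Best responses: q_N = (193 - 2q_H)/6, q_H = (156 - 2q_N)/6.
Solving the pair: q_N = 423/16, q_H = 275/16.
Total output Q = 349/8, so price P = 217 - 2·(349/8) = 519/4.

129.75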